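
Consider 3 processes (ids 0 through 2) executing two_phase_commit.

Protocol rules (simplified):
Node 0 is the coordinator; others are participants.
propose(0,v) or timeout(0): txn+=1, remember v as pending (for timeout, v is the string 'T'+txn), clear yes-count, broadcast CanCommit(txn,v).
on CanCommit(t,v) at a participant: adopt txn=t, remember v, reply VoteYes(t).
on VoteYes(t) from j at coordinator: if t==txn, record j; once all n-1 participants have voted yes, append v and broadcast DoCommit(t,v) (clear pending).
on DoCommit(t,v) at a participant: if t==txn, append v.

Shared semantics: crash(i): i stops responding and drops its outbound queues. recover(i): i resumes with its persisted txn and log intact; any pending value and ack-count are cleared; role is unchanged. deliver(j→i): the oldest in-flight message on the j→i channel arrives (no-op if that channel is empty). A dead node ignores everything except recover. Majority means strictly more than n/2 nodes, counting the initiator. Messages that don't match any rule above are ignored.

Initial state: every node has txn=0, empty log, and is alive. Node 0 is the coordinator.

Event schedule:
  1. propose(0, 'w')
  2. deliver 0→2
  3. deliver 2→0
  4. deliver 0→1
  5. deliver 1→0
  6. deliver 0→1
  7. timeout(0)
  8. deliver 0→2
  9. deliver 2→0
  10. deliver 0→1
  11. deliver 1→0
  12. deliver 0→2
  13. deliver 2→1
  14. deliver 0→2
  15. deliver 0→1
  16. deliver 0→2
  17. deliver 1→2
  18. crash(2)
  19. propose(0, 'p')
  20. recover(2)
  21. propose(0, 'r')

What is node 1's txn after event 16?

2

1. propose(0,'w'):  <0:coor t1 ->
2. deliver 0→2:  <2:part t1 ->
3. deliver 2→0:  nop
4. deliver 0→1:  <1:part t1 ->
5. deliver 1→0:  <0:coor t1 w>
6. deliver 0→1:  <1:part t1 w>
7. timeout(0):  <0:coor t2 w>
8. deliver 0→2:  <2:part t1 w>
9. deliver 2→0:  nop
10. deliver 0→1:  <1:part t2 w>
11. deliver 1→0:  nop
12. deliver 0→2:  <2:part t2 w>
13. deliver 2→1:  nop
14. deliver 0→2:  nop
15. deliver 0→1:  nop
16. deliver 0→2:  nop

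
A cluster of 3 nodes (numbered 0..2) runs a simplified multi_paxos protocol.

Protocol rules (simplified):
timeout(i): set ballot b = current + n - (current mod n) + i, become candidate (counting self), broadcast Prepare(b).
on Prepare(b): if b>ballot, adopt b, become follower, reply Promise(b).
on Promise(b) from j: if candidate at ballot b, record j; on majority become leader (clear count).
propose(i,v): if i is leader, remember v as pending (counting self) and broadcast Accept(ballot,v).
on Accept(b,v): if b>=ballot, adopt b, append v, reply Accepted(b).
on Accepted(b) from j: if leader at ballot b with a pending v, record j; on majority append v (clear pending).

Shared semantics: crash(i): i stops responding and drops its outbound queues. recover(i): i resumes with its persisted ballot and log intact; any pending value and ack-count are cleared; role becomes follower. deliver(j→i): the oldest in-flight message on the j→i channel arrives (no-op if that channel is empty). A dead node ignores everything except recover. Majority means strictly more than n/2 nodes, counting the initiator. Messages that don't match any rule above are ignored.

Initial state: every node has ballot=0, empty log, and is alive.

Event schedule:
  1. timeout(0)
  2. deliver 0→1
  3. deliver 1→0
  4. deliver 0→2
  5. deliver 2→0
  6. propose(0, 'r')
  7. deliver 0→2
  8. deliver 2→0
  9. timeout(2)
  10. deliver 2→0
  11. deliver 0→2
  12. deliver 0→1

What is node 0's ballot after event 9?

e1 timeout(0): 0[cand,b=3,-]
e2 deliver 0→1: 1[foll,b=3,-]
e3 deliver 1→0: 0[lead,b=3,-]
e4 deliver 0→2: 2[foll,b=3,-]
e5 deliver 2→0: ·
e6 propose(0,'r'): ·
e7 deliver 0→2: 2[foll,b=3,r]
e8 deliver 2→0: 0[lead,b=3,r]
e9 timeout(2): 2[cand,b=8,r]

3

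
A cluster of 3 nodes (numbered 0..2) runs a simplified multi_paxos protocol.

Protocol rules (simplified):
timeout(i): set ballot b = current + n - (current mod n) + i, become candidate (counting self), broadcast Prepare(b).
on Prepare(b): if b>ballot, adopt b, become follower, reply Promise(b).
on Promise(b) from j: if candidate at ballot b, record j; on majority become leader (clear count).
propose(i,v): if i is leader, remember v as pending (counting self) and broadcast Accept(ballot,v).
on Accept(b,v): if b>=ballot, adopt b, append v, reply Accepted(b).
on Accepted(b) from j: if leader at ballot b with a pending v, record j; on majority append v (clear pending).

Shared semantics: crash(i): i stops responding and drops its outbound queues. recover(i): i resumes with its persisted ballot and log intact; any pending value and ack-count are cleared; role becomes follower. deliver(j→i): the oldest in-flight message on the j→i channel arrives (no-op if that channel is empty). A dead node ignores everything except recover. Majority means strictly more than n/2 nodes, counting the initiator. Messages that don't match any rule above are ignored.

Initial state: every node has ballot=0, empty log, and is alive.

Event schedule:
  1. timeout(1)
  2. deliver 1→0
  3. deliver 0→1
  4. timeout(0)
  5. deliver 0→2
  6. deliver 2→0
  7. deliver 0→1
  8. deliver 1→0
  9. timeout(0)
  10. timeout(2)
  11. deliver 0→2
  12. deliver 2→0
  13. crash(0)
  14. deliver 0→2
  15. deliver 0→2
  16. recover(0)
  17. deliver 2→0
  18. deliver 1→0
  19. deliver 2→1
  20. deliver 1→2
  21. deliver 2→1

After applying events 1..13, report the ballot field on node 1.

6

e1 timeout(1): 1[cand,b=4,-]
e2 deliver 1→0: 0[foll,b=4,-]
e3 deliver 0→1: 1[lead,b=4,-]
e4 timeout(0): 0[cand,b=6,-]
e5 deliver 0→2: 2[foll,b=6,-]
e6 deliver 2→0: 0[lead,b=6,-]
e7 deliver 0→1: 1[foll,b=6,-]
e8 deliver 1→0: ·
e9 timeout(0): 0[cand,b=9,-]
e10 timeout(2): 2[cand,b=11,-]
e11 deliver 0→2: ·
e12 deliver 2→0: 0[foll,b=11,-]
e13 crash(0): 0[✗foll,b=11,-]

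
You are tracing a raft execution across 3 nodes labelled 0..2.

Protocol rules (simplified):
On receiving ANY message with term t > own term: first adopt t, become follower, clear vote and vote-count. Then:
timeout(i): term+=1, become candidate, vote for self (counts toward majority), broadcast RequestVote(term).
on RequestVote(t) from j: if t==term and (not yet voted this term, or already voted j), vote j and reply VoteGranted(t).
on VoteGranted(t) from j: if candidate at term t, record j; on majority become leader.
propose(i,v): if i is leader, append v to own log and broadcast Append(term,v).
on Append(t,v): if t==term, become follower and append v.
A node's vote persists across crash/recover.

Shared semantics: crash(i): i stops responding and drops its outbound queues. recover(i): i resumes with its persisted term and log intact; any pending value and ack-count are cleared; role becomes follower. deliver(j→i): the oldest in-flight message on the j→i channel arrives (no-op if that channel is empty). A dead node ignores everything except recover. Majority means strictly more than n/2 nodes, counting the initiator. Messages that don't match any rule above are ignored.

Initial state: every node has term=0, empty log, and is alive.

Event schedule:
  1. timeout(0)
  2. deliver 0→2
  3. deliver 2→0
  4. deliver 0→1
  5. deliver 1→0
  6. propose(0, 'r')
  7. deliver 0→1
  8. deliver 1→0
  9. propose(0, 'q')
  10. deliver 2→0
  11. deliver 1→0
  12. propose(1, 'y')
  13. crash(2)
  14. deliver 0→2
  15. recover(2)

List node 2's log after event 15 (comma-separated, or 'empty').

empty

1. timeout(0):  <0:cand t1 ->
2. deliver 0→2:  <2:foll t1 ->
3. deliver 2→0:  <0:lead t1 ->
4. deliver 0→1:  <1:foll t1 ->
5. deliver 1→0:  nop
6. propose(0,'r'):  <0:lead t1 r>
7. deliver 0→1:  <1:foll t1 r>
8. deliver 1→0:  nop
9. propose(0,'q'):  <0:lead t1 r,q>
10. deliver 2→0:  nop
11. deliver 1→0:  nop
12. propose(1,'y'):  nop
13. crash(2):  <2:✗foll t1 ->
14. deliver 0→2:  nop
15. recover(2):  <2:foll t1 ->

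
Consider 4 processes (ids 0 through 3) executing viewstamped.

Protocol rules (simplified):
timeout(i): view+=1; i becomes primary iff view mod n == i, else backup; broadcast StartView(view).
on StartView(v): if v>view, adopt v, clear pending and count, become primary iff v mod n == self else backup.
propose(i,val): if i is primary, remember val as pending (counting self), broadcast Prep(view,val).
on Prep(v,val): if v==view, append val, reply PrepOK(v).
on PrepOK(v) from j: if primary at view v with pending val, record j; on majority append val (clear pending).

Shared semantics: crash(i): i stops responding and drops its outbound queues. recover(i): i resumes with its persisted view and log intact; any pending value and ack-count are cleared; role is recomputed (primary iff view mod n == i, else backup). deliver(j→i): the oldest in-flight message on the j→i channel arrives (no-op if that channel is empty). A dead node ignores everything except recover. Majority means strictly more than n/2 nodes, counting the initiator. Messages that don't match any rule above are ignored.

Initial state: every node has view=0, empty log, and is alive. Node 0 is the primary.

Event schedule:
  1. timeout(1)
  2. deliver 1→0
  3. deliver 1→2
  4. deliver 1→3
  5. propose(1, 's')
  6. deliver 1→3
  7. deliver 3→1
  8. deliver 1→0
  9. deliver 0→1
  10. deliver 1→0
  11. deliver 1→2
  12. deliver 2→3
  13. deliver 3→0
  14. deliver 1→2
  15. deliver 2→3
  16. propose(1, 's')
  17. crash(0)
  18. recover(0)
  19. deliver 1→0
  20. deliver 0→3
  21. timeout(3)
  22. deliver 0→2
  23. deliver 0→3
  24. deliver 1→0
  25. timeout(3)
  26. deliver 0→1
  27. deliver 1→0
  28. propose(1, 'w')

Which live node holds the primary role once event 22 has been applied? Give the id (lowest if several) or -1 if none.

1. timeout(1):  <1:prim v1 ->
2. deliver 1→0:  <0:back v1 ->
3. deliver 1→2:  <2:back v1 ->
4. deliver 1→3:  <3:back v1 ->
5. propose(1,'s'):  nop
6. deliver 1→3:  <3:back v1 s>
7. deliver 3→1:  nop
8. deliver 1→0:  <0:back v1 s>
9. deliver 0→1:  <1:prim v1 s>
10. deliver 1→0:  nop
11. deliver 1→2:  <2:back v1 s>
12. deliver 2→3:  nop
13. deliver 3→0:  nop
14. deliver 1→2:  nop
15. deliver 2→3:  nop
16. propose(1,'s'):  nop
17. crash(0):  <0:✗back v1 s>
18. recover(0):  <0:back v1 s>
19. deliver 1→0:  <0:back v1 s,s>
20. deliver 0→3:  nop
21. timeout(3):  <3:back v2 s>
22. deliver 0→2:  nop

1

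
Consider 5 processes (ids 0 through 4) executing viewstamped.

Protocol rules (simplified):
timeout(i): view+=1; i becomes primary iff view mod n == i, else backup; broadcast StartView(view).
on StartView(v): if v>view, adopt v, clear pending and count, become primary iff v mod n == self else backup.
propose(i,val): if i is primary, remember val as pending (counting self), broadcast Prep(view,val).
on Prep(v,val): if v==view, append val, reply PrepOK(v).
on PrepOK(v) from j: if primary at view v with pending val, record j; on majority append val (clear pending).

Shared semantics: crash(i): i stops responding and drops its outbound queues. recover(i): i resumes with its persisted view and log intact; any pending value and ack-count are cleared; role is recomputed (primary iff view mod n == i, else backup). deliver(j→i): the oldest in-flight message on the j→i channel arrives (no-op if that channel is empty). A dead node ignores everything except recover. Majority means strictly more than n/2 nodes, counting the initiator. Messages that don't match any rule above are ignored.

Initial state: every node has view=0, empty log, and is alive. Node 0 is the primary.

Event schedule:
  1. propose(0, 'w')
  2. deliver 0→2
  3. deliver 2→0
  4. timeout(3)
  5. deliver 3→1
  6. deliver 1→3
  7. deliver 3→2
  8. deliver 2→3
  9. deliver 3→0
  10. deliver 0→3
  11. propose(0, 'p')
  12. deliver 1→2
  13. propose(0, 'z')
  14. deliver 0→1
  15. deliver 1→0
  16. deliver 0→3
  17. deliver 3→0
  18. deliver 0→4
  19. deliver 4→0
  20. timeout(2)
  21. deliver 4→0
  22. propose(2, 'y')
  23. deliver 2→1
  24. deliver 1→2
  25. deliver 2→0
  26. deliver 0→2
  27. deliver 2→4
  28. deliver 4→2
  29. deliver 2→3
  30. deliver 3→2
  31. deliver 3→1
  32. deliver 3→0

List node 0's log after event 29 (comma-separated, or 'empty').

e1 propose(0,'w'): ·
e2 deliver 0→2: 2[back,v=0,w]
e3 deliver 2→0: ·
e4 timeout(3): 3[back,v=1,-]
e5 deliver 3→1: 1[prim,v=1,-]
e6 deliver 1→3: ·
e7 deliver 3→2: 2[back,v=1,w]
e8 deliver 2→3: ·
e9 deliver 3→0: 0[back,v=1,-]
e10 deliver 0→3: ·
e11 propose(0,'p'): ·
e12 deliver 1→2: ·
e13 propose(0,'z'): ·
e14 deliver 0→1: ·
e15 deliver 1→0: ·
e16 deliver 0→3: ·
e17 deliver 3→0: ·
e18 deliver 0→4: 4[back,v=0,w]
e19 deliver 4→0: ·
e20 timeout(2): 2[prim,v=2,w]
e21 deliver 4→0: ·
e22 propose(2,'y'): ·
e23 deliver 2→1: 1[back,v=2,-]
e24 deliver 1→2: ·
e25 deliver 2→0: 0[back,v=2,-]
e26 deliver 0→2: ·
e27 deliver 2→4: 4[back,v=2,w]
e28 deliver 4→2: ·
e29 deliver 2→3: 3[back,v=2,-]

empty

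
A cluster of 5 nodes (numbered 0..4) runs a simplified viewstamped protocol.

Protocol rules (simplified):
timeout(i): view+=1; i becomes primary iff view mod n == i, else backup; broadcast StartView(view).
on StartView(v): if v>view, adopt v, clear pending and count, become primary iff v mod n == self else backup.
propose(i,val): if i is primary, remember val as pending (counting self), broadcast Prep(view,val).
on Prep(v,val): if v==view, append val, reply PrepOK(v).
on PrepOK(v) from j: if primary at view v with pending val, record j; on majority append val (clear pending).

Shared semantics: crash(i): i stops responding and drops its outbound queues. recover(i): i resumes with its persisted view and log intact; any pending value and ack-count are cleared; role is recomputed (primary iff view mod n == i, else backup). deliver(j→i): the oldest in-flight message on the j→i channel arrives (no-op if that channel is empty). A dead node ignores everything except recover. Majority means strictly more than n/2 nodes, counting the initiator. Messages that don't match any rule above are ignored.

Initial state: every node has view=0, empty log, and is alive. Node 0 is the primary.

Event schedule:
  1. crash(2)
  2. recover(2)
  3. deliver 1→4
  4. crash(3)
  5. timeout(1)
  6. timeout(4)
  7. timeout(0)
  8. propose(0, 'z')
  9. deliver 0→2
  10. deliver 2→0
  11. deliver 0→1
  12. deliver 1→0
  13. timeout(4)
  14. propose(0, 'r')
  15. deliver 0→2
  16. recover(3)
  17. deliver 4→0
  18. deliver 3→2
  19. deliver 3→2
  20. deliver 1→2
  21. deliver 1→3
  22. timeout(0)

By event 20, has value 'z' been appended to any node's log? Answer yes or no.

no

step 1 crash(2): 2={✗back,v=0,log=-}
step 2 recover(2): 2={back,v=0,log=-}
step 3 deliver 1→4: —
step 4 crash(3): 3={✗back,v=0,log=-}
step 5 timeout(1): 1={prim,v=1,log=-}
step 6 timeout(4): 4={back,v=1,log=-}
step 7 timeout(0): 0={back,v=1,log=-}
step 8 propose(0,'z'): —
step 9 deliver 0→2: 2={back,v=1,log=-}
step 10 deliver 2→0: —
step 11 deliver 0→1: —
step 12 deliver 1→0: —
step 13 timeout(4): 4={back,v=2,log=-}
step 14 propose(0,'r'): —
step 15 deliver 0→2: —
step 16 recover(3): 3={back,v=0,log=-}
step 17 deliver 4→0: —
step 18 deliver 3→2: —
step 19 deliver 3→2: —
step 20 deliver 1→2: —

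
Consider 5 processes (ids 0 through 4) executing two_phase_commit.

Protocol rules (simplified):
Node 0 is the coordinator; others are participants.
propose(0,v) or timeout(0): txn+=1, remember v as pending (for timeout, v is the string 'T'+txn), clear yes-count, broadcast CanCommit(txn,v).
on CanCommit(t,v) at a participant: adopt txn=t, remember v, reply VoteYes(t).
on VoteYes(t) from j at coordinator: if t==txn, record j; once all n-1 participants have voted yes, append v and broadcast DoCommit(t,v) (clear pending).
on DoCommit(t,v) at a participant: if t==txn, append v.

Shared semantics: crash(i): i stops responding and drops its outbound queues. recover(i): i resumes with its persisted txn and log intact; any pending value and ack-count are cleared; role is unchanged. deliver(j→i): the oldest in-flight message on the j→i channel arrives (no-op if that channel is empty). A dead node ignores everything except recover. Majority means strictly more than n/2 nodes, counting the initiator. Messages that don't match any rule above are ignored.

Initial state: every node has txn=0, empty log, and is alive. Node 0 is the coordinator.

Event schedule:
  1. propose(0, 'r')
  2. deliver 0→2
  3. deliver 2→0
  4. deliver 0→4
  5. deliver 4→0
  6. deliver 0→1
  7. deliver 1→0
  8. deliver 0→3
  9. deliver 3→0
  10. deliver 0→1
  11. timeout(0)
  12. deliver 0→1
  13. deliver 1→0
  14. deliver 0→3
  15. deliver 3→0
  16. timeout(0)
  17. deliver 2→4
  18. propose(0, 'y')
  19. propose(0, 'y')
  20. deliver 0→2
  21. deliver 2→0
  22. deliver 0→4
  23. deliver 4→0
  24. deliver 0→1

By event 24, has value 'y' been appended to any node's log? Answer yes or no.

no

[1] propose(0,'r') → N0(coor t1 [-])
[2] deliver 0→2 → N2(part t1 [-])
[3] deliver 2→0 → ∅
[4] deliver 0→4 → N4(part t1 [-])
[5] deliver 4→0 → ∅
[6] deliver 0→1 → N1(part t1 [-])
[7] deliver 1→0 → ∅
[8] deliver 0→3 → N3(part t1 [-])
[9] deliver 3→0 → N0(coor t1 [r])
[10] deliver 0→1 → N1(part t1 [r])
[11] timeout(0) → N0(coor t2 [r])
[12] deliver 0→1 → N1(part t2 [r])
[13] deliver 1→0 → ∅
[14] deliver 0→3 → N3(part t1 [r])
[15] deliver 3→0 → ∅
[16] timeout(0) → N0(coor t3 [r])
[17] deliver 2→4 → ∅
[18] propose(0,'y') → N0(coor t4 [r])
[19] propose(0,'y') → N0(coor t5 [r])
[20] deliver 0→2 → N2(part t1 [r])
[21] deliver 2→0 → ∅
[22] deliver 0→4 → N4(part t1 [r])
[23] deliver 4→0 → ∅
[24] deliver 0→1 → N1(part t3 [r])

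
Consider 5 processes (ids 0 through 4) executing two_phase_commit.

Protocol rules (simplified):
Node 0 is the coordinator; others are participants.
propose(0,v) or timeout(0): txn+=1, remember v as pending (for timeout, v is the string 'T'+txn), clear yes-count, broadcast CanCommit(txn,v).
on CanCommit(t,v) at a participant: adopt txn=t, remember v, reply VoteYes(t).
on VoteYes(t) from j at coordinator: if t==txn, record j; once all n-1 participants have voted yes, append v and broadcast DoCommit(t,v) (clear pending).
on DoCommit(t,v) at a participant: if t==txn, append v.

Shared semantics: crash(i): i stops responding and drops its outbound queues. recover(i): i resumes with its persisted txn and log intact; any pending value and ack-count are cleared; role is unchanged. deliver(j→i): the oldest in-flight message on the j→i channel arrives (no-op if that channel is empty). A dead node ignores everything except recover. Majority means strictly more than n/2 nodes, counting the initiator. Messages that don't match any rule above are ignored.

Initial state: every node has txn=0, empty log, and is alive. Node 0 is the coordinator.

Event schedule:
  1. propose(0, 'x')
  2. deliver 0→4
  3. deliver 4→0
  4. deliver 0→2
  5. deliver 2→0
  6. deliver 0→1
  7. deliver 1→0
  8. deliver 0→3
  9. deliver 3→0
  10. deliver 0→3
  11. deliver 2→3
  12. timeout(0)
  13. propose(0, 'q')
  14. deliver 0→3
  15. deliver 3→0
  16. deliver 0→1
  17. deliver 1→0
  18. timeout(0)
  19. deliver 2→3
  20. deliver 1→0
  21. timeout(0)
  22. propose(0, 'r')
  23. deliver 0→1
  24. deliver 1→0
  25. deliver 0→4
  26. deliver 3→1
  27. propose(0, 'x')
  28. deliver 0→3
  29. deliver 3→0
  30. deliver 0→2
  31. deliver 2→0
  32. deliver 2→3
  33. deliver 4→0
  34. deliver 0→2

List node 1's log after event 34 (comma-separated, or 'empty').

e1 propose(0,'x'): 0[coor,t=1,-]
e2 deliver 0→4: 4[part,t=1,-]
e3 deliver 4→0: ·
e4 deliver 0→2: 2[part,t=1,-]
e5 deliver 2→0: ·
e6 deliver 0→1: 1[part,t=1,-]
e7 deliver 1→0: ·
e8 deliver 0→3: 3[part,t=1,-]
e9 deliver 3→0: 0[coor,t=1,x]
e10 deliver 0→3: 3[part,t=1,x]
e11 deliver 2→3: ·
e12 timeout(0): 0[coor,t=2,x]
e13 propose(0,'q'): 0[coor,t=3,x]
e14 deliver 0→3: 3[part,t=2,x]
e15 deliver 3→0: ·
e16 deliver 0→1: 1[part,t=1,x]
e17 deliver 1→0: ·
e18 timeout(0): 0[coor,t=4,x]
e19 deliver 2→3: ·
e20 deliver 1→0: ·
e21 timeout(0): 0[coor,t=5,x]
e22 propose(0,'r'): 0[coor,t=6,x]
e23 deliver 0→1: 1[part,t=2,x]
e24 deliver 1→0: ·
e25 deliver 0→4: 4[part,t=1,x]
e26 deliver 3→1: ·
e27 propose(0,'x'): 0[coor,t=7,x]
e28 deliver 0→3: 3[part,t=3,x]
e29 deliver 3→0: ·
e30 deliver 0→2: 2[part,t=1,x]
e31 deliver 2→0: ·
e32 deliver 2→3: ·
e33 deliver 4→0: ·
e34 deliver 0→2: 2[part,t=2,x]

x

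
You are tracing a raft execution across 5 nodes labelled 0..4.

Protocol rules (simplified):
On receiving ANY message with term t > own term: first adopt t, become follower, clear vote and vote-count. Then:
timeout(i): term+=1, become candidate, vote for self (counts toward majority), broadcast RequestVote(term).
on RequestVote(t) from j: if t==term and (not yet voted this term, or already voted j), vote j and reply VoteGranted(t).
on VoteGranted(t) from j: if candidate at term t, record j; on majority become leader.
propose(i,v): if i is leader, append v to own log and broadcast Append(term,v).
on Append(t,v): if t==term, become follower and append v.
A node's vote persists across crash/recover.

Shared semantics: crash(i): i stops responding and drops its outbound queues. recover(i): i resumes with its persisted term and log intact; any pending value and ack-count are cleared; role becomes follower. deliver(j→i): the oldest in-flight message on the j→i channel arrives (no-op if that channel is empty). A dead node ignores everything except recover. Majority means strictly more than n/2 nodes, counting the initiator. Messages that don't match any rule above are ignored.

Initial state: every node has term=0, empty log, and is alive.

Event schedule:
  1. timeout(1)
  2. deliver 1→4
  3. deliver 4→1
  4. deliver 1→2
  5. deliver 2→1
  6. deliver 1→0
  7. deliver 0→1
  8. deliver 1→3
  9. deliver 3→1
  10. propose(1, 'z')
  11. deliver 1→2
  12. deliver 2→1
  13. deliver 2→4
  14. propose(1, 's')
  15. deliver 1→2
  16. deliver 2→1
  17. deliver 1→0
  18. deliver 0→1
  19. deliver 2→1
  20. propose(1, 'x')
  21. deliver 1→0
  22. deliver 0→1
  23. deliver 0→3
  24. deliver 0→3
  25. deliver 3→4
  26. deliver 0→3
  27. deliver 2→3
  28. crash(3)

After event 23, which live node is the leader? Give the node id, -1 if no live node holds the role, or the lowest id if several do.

1

after 1 — timeout(1): n1:cand/t1/[-]
after 2 — deliver 1→4: n4:foll/t1/[-]
after 3 — deliver 4→1: ·
after 4 — deliver 1→2: n2:foll/t1/[-]
after 5 — deliver 2→1: n1:lead/t1/[-]
after 6 — deliver 1→0: n0:foll/t1/[-]
after 7 — deliver 0→1: ·
after 8 — deliver 1→3: n3:foll/t1/[-]
after 9 — deliver 3→1: ·
after 10 — propose(1,'z'): n1:lead/t1/[z]
after 11 — deliver 1→2: n2:foll/t1/[z]
after 12 — deliver 2→1: ·
after 13 — deliver 2→4: ·
after 14 — propose(1,'s'): n1:lead/t1/[z,s]
after 15 — deliver 1→2: n2:foll/t1/[z,s]
after 16 — deliver 2→1: ·
after 17 — deliver 1→0: n0:foll/t1/[z]
after 18 — deliver 0→1: ·
after 19 — deliver 2→1: ·
after 20 — propose(1,'x'): n1:lead/t1/[z,s,x]
after 21 — deliver 1→0: n0:foll/t1/[z,s]
after 22 — deliver 0→1: ·
after 23 — deliver 0→3: ·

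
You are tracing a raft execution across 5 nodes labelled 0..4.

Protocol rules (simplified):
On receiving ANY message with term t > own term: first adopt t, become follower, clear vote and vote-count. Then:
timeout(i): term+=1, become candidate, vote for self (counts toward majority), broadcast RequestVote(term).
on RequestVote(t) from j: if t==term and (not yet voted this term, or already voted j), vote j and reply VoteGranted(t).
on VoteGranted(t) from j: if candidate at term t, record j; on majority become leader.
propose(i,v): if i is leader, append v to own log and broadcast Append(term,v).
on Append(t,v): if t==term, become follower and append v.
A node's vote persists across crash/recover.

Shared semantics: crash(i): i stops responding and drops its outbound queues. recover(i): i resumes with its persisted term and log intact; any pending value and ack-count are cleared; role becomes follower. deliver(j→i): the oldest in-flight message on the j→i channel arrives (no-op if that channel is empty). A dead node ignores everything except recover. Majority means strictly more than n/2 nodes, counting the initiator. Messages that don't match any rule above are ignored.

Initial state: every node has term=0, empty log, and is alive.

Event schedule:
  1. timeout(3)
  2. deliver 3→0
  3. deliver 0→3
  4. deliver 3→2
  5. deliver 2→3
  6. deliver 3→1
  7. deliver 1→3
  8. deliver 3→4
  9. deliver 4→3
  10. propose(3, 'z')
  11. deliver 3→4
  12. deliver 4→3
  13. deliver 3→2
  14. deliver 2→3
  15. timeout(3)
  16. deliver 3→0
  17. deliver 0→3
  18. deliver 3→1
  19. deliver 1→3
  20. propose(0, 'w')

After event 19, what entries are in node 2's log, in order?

z

[1] timeout(3) → N3(cand t1 [-])
[2] deliver 3→0 → N0(foll t1 [-])
[3] deliver 0→3 → ∅
[4] deliver 3→2 → N2(foll t1 [-])
[5] deliver 2→3 → N3(lead t1 [-])
[6] deliver 3→1 → N1(foll t1 [-])
[7] deliver 1→3 → ∅
[8] deliver 3→4 → N4(foll t1 [-])
[9] deliver 4→3 → ∅
[10] propose(3,'z') → N3(lead t1 [z])
[11] deliver 3→4 → N4(foll t1 [z])
[12] deliver 4→3 → ∅
[13] deliver 3→2 → N2(foll t1 [z])
[14] deliver 2→3 → ∅
[15] timeout(3) → N3(cand t2 [z])
[16] deliver 3→0 → N0(foll t1 [z])
[17] deliver 0→3 → ∅
[18] deliver 3→1 → N1(foll t1 [z])
[19] deliver 1→3 → ∅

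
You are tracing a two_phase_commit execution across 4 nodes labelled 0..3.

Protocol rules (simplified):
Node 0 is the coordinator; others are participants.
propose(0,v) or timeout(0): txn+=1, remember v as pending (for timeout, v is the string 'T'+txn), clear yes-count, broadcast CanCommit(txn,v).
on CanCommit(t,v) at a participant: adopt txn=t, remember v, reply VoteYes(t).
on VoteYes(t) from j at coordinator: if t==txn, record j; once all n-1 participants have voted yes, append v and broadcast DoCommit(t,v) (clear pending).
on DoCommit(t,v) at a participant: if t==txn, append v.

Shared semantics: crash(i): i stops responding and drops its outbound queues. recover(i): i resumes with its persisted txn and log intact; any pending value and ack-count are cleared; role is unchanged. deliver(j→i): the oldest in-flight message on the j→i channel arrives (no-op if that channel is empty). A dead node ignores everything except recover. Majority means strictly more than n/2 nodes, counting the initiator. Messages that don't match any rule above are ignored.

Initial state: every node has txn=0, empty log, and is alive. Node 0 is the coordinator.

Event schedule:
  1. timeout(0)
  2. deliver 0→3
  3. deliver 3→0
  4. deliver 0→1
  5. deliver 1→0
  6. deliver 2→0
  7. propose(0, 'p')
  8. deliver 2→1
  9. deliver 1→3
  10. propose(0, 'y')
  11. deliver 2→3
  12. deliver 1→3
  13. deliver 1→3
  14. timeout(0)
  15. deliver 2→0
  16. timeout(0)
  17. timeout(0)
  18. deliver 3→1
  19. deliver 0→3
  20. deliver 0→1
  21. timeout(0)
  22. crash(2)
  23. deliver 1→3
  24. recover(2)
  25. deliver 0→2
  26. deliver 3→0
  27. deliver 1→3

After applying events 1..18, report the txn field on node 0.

6

e1 timeout(0): 0[coor,t=1,-]
e2 deliver 0→3: 3[part,t=1,-]
e3 deliver 3→0: ·
e4 deliver 0→1: 1[part,t=1,-]
e5 deliver 1→0: ·
e6 deliver 2→0: ·
e7 propose(0,'p'): 0[coor,t=2,-]
e8 deliver 2→1: ·
e9 deliver 1→3: ·
e10 propose(0,'y'): 0[coor,t=3,-]
e11 deliver 2→3: ·
e12 deliver 1→3: ·
e13 deliver 1→3: ·
e14 timeout(0): 0[coor,t=4,-]
e15 deliver 2→0: ·
e16 timeout(0): 0[coor,t=5,-]
e17 timeout(0): 0[coor,t=6,-]
e18 deliver 3→1: ·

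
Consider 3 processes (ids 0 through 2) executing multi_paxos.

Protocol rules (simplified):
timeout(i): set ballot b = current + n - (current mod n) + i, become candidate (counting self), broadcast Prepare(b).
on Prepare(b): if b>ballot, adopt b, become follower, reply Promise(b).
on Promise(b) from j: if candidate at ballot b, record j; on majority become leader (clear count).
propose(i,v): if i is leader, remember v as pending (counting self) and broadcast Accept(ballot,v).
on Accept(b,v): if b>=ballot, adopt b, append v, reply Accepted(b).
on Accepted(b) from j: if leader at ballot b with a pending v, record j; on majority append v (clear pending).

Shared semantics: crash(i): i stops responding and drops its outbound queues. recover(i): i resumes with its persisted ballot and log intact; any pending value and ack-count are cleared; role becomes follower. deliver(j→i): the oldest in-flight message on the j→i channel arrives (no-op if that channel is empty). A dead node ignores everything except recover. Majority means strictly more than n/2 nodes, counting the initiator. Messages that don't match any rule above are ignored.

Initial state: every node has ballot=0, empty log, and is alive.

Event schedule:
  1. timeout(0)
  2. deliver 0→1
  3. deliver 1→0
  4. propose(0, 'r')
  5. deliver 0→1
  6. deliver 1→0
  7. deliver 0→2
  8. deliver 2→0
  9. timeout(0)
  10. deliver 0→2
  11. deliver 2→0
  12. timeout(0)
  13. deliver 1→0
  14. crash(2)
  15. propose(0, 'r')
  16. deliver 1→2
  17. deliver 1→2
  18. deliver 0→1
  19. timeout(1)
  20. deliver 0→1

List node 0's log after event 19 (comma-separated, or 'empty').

step 1 timeout(0): 0={cand,b=3,log=-}
step 2 deliver 0→1: 1={foll,b=3,log=-}
step 3 deliver 1→0: 0={lead,b=3,log=-}
step 4 propose(0,'r'): —
step 5 deliver 0→1: 1={foll,b=3,log=r}
step 6 deliver 1→0: 0={lead,b=3,log=r}
step 7 deliver 0→2: 2={foll,b=3,log=-}
step 8 deliver 2→0: —
step 9 timeout(0): 0={cand,b=6,log=r}
step 10 deliver 0→2: 2={foll,b=3,log=r}
step 11 deliver 2→0: —
step 12 timeout(0): 0={cand,b=9,log=r}
step 13 deliver 1→0: —
step 14 crash(2): 2={✗foll,b=3,log=r}
step 15 propose(0,'r'): —
step 16 deliver 1→2: —
step 17 deliver 1→2: —
step 18 deliver 0→1: 1={foll,b=6,log=r}
step 19 timeout(1): 1={cand,b=10,log=r}

r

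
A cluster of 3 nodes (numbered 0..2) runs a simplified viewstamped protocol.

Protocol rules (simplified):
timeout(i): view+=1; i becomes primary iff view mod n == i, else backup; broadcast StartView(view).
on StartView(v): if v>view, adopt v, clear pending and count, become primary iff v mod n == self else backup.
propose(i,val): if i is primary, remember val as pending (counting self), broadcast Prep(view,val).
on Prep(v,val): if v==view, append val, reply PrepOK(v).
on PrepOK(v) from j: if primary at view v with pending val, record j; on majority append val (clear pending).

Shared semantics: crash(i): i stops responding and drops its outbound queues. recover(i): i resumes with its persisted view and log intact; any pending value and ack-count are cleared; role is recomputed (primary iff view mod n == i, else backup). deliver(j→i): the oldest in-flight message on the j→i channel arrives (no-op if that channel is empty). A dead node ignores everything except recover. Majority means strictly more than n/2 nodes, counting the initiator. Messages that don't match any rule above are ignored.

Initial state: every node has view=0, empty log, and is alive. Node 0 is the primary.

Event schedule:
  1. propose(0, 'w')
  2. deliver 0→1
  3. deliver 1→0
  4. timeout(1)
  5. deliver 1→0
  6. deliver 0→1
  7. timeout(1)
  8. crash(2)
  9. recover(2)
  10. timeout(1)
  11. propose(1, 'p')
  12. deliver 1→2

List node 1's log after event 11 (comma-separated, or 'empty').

w

step 1 propose(0,'w'): —
step 2 deliver 0→1: 1={back,v=0,log=w}
step 3 deliver 1→0: 0={prim,v=0,log=w}
step 4 timeout(1): 1={prim,v=1,log=w}
step 5 deliver 1→0: 0={back,v=1,log=w}
step 6 deliver 0→1: —
step 7 timeout(1): 1={back,v=2,log=w}
step 8 crash(2): 2={✗back,v=0,log=-}
step 9 recover(2): 2={back,v=0,log=-}
step 10 timeout(1): 1={back,v=3,log=w}
step 11 propose(1,'p'): —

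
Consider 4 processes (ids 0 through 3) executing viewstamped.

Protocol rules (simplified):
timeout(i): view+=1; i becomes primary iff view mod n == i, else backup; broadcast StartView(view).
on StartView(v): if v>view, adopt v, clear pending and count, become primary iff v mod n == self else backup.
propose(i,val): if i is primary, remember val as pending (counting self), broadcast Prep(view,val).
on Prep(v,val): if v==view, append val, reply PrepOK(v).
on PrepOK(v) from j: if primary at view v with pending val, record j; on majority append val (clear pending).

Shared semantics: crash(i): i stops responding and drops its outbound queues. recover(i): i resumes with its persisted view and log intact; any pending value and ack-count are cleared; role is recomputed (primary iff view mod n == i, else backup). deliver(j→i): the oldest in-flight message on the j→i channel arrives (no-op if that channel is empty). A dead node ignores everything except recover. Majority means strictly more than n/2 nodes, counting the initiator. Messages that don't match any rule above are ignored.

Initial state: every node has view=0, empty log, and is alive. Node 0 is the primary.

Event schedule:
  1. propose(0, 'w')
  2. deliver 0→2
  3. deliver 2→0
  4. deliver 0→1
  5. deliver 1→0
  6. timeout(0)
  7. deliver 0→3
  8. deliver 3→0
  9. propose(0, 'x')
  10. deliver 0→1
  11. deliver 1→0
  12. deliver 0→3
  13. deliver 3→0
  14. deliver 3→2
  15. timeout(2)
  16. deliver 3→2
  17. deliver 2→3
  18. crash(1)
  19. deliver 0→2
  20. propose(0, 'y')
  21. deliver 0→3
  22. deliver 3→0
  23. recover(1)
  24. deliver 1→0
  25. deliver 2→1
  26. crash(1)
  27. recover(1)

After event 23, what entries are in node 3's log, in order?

w

e1 propose(0,'w'): ·
e2 deliver 0→2: 2[back,v=0,w]
e3 deliver 2→0: ·
e4 deliver 0→1: 1[back,v=0,w]
e5 deliver 1→0: 0[prim,v=0,w]
e6 timeout(0): 0[back,v=1,w]
e7 deliver 0→3: 3[back,v=0,w]
e8 deliver 3→0: ·
e9 propose(0,'x'): ·
e10 deliver 0→1: 1[prim,v=1,w]
e11 deliver 1→0: ·
e12 deliver 0→3: 3[back,v=1,w]
e13 deliver 3→0: ·
e14 deliver 3→2: ·
e15 timeout(2): 2[back,v=1,w]
e16 deliver 3→2: ·
e17 deliver 2→3: ·
e18 crash(1): 1[✗prim,v=1,w]
e19 deliver 0→2: ·
e20 propose(0,'y'): ·
e21 deliver 0→3: ·
e22 deliver 3→0: ·
e23 recover(1): 1[prim,v=1,w]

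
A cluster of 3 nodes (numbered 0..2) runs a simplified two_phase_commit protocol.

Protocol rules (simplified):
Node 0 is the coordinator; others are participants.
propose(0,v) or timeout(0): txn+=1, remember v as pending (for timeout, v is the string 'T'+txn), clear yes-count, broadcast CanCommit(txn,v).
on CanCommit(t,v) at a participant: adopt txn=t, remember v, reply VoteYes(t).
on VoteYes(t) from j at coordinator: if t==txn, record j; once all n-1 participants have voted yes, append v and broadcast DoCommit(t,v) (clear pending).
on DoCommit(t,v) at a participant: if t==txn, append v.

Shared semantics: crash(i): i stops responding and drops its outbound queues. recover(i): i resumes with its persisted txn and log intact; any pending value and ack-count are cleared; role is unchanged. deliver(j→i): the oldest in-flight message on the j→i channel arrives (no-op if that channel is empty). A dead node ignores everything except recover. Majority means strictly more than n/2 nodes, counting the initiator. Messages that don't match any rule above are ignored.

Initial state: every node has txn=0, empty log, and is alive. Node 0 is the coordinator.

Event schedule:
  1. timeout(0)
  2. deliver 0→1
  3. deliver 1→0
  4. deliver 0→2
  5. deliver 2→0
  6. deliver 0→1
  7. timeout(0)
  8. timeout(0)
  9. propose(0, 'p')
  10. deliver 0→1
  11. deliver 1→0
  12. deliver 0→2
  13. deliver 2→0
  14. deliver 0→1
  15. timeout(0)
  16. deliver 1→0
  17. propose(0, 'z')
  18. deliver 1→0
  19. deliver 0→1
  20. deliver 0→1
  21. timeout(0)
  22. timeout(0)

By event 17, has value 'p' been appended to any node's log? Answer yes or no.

no

[1] timeout(0) → N0(coor t1 [-])
[2] deliver 0→1 → N1(part t1 [-])
[3] deliver 1→0 → ∅
[4] deliver 0→2 → N2(part t1 [-])
[5] deliver 2→0 → N0(coor t1 [T1])
[6] deliver 0→1 → N1(part t1 [T1])
[7] timeout(0) → N0(coor t2 [T1])
[8] timeout(0) → N0(coor t3 [T1])
[9] propose(0,'p') → N0(coor t4 [T1])
[10] deliver 0→1 → N1(part t2 [T1])
[11] deliver 1→0 → ∅
[12] deliver 0→2 → N2(part t1 [T1])
[13] deliver 2→0 → ∅
[14] deliver 0→1 → N1(part t3 [T1])
[15] timeout(0) → N0(coor t5 [T1])
[16] deliver 1→0 → ∅
[17] propose(0,'z') → N0(coor t6 [T1])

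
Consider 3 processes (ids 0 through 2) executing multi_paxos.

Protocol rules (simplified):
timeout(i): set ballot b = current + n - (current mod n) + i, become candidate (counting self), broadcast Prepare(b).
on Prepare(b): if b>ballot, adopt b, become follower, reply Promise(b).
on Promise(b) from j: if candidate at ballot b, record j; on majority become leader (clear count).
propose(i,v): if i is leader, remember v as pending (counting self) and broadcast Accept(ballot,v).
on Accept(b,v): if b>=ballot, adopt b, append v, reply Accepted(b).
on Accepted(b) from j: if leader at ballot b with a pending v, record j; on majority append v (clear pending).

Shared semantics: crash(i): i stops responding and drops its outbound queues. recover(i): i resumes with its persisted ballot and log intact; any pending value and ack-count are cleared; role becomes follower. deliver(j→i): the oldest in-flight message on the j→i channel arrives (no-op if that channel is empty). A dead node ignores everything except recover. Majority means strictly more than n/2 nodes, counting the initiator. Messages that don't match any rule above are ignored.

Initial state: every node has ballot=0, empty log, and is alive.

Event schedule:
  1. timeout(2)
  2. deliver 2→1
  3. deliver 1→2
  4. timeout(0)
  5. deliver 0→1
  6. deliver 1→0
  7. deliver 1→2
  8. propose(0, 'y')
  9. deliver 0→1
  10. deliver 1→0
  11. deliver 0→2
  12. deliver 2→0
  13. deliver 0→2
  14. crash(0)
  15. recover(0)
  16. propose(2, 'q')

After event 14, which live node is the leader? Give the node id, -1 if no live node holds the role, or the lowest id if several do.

2

1. timeout(2):  <2:cand b5 ->
2. deliver 2→1:  <1:foll b5 ->
3. deliver 1→2:  <2:lead b5 ->
4. timeout(0):  <0:cand b3 ->
5. deliver 0→1:  nop
6. deliver 1→0:  nop
7. deliver 1→2:  nop
8. propose(0,'y'):  nop
9. deliver 0→1:  nop
10. deliver 1→0:  nop
11. deliver 0→2:  nop
12. deliver 2→0:  <0:foll b5 ->
13. deliver 0→2:  nop
14. crash(0):  <0:✗foll b5 ->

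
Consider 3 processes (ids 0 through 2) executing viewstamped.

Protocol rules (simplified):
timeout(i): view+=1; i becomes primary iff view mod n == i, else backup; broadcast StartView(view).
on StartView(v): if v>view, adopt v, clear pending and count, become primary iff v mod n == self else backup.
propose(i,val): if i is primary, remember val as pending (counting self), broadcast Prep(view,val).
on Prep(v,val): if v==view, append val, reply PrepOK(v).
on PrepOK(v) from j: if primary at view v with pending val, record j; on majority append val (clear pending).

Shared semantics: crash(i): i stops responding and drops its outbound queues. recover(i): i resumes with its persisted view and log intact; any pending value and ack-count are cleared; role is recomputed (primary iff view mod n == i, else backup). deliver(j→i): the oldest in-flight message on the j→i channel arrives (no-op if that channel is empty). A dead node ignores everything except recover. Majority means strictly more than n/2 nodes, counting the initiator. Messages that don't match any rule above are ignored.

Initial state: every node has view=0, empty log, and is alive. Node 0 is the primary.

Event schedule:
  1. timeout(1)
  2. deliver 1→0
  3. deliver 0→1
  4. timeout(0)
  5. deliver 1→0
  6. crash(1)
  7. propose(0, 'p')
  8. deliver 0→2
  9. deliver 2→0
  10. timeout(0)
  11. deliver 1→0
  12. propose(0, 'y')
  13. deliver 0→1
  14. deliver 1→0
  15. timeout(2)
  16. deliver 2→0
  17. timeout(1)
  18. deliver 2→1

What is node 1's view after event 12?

[1] timeout(1) → N1(prim v1 [-])
[2] deliver 1→0 → N0(back v1 [-])
[3] deliver 0→1 → ∅
[4] timeout(0) → N0(back v2 [-])
[5] deliver 1→0 → ∅
[6] crash(1) → N1(✗prim v1 [-])
[7] propose(0,'p') → ∅
[8] deliver 0→2 → N2(prim v2 [-])
[9] deliver 2→0 → ∅
[10] timeout(0) → N0(prim v3 [-])
[11] deliver 1→0 → ∅
[12] propose(0,'y') → ∅

1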